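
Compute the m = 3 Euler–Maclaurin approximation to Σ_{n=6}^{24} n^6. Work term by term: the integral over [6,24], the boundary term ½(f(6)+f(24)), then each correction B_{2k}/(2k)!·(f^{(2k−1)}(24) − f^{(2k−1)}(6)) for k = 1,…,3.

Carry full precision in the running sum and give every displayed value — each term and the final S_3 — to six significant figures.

Integral: ∫_6^24 x^6 dx = 6.55170e+08.
Endpoint term: (f(6) + f(24))/2 = (46656.0 + 1.91103e+08)/2 = 9.55748e+07.
Integral + boundary = 7.50745e+08.
k=1: B_{2}/(2)! × [f^{(1)}(24) − f^{(1)}(6)] = 1/12 × (4.77757e+07 − 46656.0) = 3.97742e+06.
Running total after k=1: 7.54722e+08.
k=2: B_{4}/(4)! × [f^{(3)}(24) − f^{(3)}(6)] = −1/720 × (1.65888e+06 − 25920.0) = -2268.00.
Running total after k=2: 7.54720e+08.
k=3: B_{6}/(6)! × [f^{(5)}(24) − f^{(5)}(6)] = 1/30240 × (17280.0 − 4320.00) = 0.428571.

S_3 ≈ 7.54720e+08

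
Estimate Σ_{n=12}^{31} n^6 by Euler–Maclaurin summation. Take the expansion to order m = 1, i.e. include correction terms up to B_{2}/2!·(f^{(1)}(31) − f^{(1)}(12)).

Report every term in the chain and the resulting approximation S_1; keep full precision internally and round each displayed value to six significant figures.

S_1 ≈ 4.38469e+09

Integral: ∫_12^31 x^6 dx = 3.92525e+09.
½[f(12) + f(31)] = ½[2.98598e+06 + 8.87504e+08] = 4.45245e+08.
So far: 4.37050e+09.
Correction k=1: B_{2}/2! · (f^{(1)}(31) − f^{(1)}(12)) = 1/12 · (1.71775e+08 − 1.49299e+06) = 1.41902e+07.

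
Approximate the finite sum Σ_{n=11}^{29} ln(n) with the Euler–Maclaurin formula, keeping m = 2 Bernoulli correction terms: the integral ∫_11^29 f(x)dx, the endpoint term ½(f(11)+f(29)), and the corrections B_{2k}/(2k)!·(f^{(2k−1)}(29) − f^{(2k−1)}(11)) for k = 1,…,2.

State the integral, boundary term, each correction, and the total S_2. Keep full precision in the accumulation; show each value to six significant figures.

S_2 ≈ 56.1526

∫_11^29 ln(x) dx evaluates to 53.2747.
Endpoint term: (f(11) + f(29))/2 = (2.39790 + 3.36730)/2 = 2.88260.
Integral + boundary = 56.1573.
Order-1 term: 1/12 · (0.0344828 − 0.0909091) = -0.00470219.
Running total after k=1: 56.1526.
Order-2 term: −1/720 · (8.20042e-05 − 0.00150263) = 1.97309e-06.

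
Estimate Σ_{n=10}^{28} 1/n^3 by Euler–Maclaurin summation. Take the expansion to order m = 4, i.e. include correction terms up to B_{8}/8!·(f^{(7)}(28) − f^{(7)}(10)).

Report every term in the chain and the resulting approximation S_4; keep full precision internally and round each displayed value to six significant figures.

The integral term ∫_10^28 1/x^3 dx = 0.00436224.
½[f(10) + f(28)] = ½[0.00100000 + 4.55539e-05] = 0.000522777.
So far: 0.00488502.
Correction k=1: B_{2}/2! · (f^{(1)}(28) − f^{(1)}(10)) = 1/12 · (-4.88078e-06 − (-0.000300000)) = 2.45933e-05.
Running total after k=1: 0.00490962.
Correction k=2: B_{4}/4! · (f^{(3)}(28) − f^{(3)}(10)) = −1/720 · (-1.24510e-07 − (-6.00000e-05)) = -8.31604e-08.
Running total after k=2: 0.00490953.
Correction k=3: B_{6}/6! · (f^{(5)}(28) − f^{(5)}(10)) = 1/30240 · (-6.67016e-09 − (-2.52000e-05)) = 8.33113e-10.
Running total after k=3: 0.00490953.
Correction k=4: B_{8}/8! · (f^{(7)}(28) − f^{(7)}(10)) = −1/1209600 · (-6.12566e-10 − (-1.81440e-05)) = -1.49995e-11.

S_4 ≈ 0.00490953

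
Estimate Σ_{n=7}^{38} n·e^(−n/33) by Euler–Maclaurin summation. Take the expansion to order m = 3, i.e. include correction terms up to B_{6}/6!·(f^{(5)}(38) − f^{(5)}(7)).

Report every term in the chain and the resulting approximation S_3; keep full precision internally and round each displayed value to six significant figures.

Integral: ∫_7^38 x·e^(−x/33) dx = 326.947.
Endpoint term: (f(7) + f(38))/2 = (5.66207 + 12.0140)/2 = 8.83802.
Integral + boundary = 335.785.
k=1: B_{2}/(2)! × [f^{(1)}(38) − f^{(1)}(7)] = 1/12 × (-0.0479026 − 0.637289) = -0.0570993.
Running total after k=1: 335.728.
k=2: B_{4}/(4)! × [f^{(3)}(38) − f^{(3)}(7)] = −1/720 × (0.000536650 − 0.00207073) = 2.13066e-06.
Running total after k=2: 335.728.
k=3: B_{6}/(6)! × [f^{(5)}(38) − f^{(5)}(7)] = 1/30240 × (1.02598e-06 − 3.26561e-06) = -7.40620e-11.

S_3 ≈ 335.728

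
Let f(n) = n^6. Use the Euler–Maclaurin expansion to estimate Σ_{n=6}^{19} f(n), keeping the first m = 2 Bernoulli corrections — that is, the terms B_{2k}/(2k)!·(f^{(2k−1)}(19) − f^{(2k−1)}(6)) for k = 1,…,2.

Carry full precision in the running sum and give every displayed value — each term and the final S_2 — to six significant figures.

∫_6^19 x^6 dx evaluates to 1.27656e+08.
½[f(6) + f(19)] = ½[46656.0 + 4.70459e+07] = 2.35463e+07.
Running total after boundary: 1.51202e+08.
k=1: B_{2}/(2)! × [f^{(1)}(19) − f^{(1)}(6)] = 1/12 × (1.48566e+07 − 46656.0) = 1.23416e+06.
Partial sum through k=1: 1.52436e+08.
k=2: B_{4}/(4)! × [f^{(3)}(19) − f^{(3)}(6)] = −1/720 × (823080 − 25920.0) = -1107.17.

S_2 ≈ 1.52435e+08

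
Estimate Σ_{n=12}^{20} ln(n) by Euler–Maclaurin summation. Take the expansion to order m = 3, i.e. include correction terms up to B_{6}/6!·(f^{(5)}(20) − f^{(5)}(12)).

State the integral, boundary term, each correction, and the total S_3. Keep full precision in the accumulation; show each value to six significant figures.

S_3 ≈ 24.8333

∫_12^20 ln(x) dx evaluates to 22.0958.
½[f(12) + f(20)] = ½[2.48491 + 2.99573] = 2.74032.
Integral + boundary = 24.8361.
Order-1 term: 1/12 · (0.0500000 − 0.0833333) = -0.00277778.
Running total after k=1: 24.8333.
Order-2 term: −1/720 · (0.000250000 − 0.00115741) = 1.26029e-06.
Running total after k=2: 24.8333.
Order-3 term: 1/30240 · (7.50000e-06 − 9.64506e-05) = -2.94149e-09.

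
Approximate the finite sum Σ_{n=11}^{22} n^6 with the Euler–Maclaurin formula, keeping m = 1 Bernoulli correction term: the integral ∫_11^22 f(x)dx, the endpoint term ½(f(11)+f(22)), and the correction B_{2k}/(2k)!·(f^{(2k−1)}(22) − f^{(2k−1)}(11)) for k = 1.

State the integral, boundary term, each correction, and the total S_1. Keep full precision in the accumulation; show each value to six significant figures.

Integral: ∫_11^22 x^6 dx = 3.53553e+08.
½[f(11) + f(22)] = ½[1.77156e+06 + 1.13380e+08] = 5.75757e+07.
So far: 4.11129e+08.
Correction k=1: B_{2}/2! · (f^{(1)}(22) − f^{(1)}(11)) = 1/12 · (3.09218e+07 − 966306) = 2.49629e+06.

S_1 ≈ 4.13625e+08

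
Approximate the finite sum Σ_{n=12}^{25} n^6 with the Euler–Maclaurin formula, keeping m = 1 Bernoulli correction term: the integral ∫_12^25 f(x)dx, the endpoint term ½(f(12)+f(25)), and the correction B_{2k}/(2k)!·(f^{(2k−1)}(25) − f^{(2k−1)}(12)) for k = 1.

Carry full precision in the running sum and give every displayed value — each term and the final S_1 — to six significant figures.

The integral term ∫_12^25 x^6 dx = 8.66812e+08.
Boundary: ½(f(12) + f(25)) = ½(2.98598e+06 + 2.44141e+08) = 1.23563e+08.
Running total after boundary: 9.90375e+08.
k=1: B_{2}/(2)! × [f^{(1)}(25) − f^{(1)}(12)] = 1/12 × (5.85938e+07 − 1.49299e+06) = 4.75840e+06.

S_1 ≈ 9.95134e+08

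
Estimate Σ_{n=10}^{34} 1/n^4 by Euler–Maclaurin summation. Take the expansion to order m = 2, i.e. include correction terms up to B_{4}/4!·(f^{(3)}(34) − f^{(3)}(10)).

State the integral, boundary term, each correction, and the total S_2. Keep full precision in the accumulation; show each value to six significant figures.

S_2 ≈ 0.000378536

The integral term ∫_10^34 1/x^4 dx = 0.000324852.
½[f(10) + f(34)] = ½[0.000100000 + 7.48315e-07] = 5.03742e-05.
Running total after boundary: 0.000375227.
Order-1 term: 1/12 · (-8.80370e-08 − (-4.00000e-05)) = 3.32600e-06.
Running total after k=1: 0.000378553.
Order-2 term: −1/720 · (-2.28470e-09 − (-1.20000e-05)) = -1.66635e-08.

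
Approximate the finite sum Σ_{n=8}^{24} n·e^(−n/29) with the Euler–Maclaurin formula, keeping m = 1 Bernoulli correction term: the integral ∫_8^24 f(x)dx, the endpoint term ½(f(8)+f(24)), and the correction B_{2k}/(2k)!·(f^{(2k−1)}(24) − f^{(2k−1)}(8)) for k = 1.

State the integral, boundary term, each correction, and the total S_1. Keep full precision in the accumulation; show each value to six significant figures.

S_1 ≈ 150.733

∫_8^24 x·e^(−x/29) dx evaluates to 142.491.
Endpoint term: (f(8) + f(24))/2 = (6.07134 + 10.4905)/2 = 8.28091.
Running total after boundary: 150.772.
Order-1 term: 1/12 · (0.0753626 − 0.549561) = -0.0395165.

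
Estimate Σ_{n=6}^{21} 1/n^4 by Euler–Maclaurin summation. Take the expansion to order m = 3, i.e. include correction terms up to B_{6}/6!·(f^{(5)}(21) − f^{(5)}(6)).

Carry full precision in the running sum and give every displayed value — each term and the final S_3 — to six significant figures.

S_3 ≈ 0.00193780

Integral: ∫_6^21 1/x^4 dx = 0.00150722.
Boundary: ½(f(6) + f(21)) = ½(0.000771605 + 5.14189e-06) = 0.000388373.
So far: 0.00189559.
Correction k=1: B_{2}/2! · (f^{(1)}(21) − f^{(1)}(6)) = 1/12 · (-9.79408e-07 − (-0.000514403)) = 4.27853e-05.
After k=1: 0.00193838.
Correction k=2: B_{4}/4! · (f^{(3)}(21) − f^{(3)}(6)) = −1/720 · (-6.66264e-08 − (-0.000428669)) = -5.95282e-07.
After k=2: 0.00193778.
Correction k=3: B_{6}/6! · (f^{(5)}(21) − f^{(5)}(6)) = 1/30240 · (-8.46049e-09 − (-0.000666819)) = 2.20506e-08.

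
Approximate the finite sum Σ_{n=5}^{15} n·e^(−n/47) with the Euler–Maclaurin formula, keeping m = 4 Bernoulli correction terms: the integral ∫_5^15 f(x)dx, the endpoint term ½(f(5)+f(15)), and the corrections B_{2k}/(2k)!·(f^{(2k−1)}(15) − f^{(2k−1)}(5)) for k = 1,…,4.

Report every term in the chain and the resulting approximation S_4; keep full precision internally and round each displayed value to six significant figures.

∫_5^15 x·e^(−x/47) dx evaluates to 79.5522.
½[f(5) + f(15)] = ½[4.49540 + 10.9015] = 7.69846.
Integral + boundary = 87.2507.
k=1: B_{2}/(2)! × [f^{(1)}(15) − f^{(1)}(5)] = 1/12 × (0.494820 − 0.803433) = -0.0257178.
After k=1: 87.2250.
k=2: B_{4}/(4)! × [f^{(3)}(15) − f^{(3)}(5)] = −1/720 × (0.000882008 − 0.00117772) = 4.10718e-07.
After k=2: 87.2250.
k=3: B_{6}/(6)! × [f^{(5)}(15) − f^{(5)}(5)] = 1/30240 × (6.97154e-07 − 9.01648e-07) = -6.76236e-12.
After k=3: 87.2250.
k=4: B_{8}/(8)! × [f^{(7)}(15) − f^{(7)}(5)] = −1/1209600 × (4.50443e-10 − 5.74988e-10) = 1.02963e-16.

S_4 ≈ 87.2250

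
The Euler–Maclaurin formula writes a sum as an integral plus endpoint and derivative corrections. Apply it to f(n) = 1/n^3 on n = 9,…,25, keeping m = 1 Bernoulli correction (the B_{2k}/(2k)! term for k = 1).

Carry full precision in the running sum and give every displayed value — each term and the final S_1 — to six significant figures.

Integral: ∫_9^25 1/x^3 dx = 0.00537284.
Endpoint term: (f(9) + f(25))/2 = (0.00137174 + 6.40000e-05)/2 = 0.000717871.
So far: 0.00609071.
Order-1 term: 1/12 · (-7.68000e-06 − (-0.000457247)) = 3.74639e-05.

S_1 ≈ 0.00612817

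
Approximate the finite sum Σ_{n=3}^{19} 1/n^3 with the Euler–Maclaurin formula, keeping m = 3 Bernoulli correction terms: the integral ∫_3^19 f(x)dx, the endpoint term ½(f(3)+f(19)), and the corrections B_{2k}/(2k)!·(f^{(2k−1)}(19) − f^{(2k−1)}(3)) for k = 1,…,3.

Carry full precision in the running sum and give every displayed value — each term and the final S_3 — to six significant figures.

The integral term ∫_3^19 1/x^3 dx = 0.0541705.
Endpoint term: (f(3) + f(19))/2 = (0.0370370 + 0.000145794)/2 = 0.0185914.
Integral + boundary = 0.0727619.
k=1: B_{2}/(2)! × [f^{(1)}(19) − f^{(1)}(3)] = 1/12 × (-2.30201e-05 − (-0.0370370)) = 0.00308450.
Partial sum through k=1: 0.0758464.
k=2: B_{4}/(4)! × [f^{(3)}(19) − f^{(3)}(3)] = −1/720 × (-1.27535e-06 − (-0.0823045)) = -0.000114310.
Partial sum through k=2: 0.0757321.
k=3: B_{6}/(6)! × [f^{(5)}(19) − f^{(5)}(3)] = 1/30240 × (-1.48379e-07 − (-0.384088)) = 1.27013e-05.

S_3 ≈ 0.0757448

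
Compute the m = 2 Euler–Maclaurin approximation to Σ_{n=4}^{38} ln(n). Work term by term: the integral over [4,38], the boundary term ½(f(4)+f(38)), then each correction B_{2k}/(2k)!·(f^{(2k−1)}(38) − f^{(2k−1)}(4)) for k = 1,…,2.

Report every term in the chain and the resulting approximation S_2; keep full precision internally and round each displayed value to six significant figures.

Integral: ∫_4^38 ln(x) dx = 98.6831.
Endpoint term: (f(4) + f(38))/2 = (1.38629 + 3.63759)/2 = 2.51194.
Integral + boundary = 101.195.
Order-1 term: 1/12 · (0.0263158 − 0.250000) = -0.0186404.
Partial sum through k=1: 101.176.
Order-2 term: −1/720 · (3.64485e-05 − 0.0312500) = 4.33522e-05.

S_2 ≈ 101.176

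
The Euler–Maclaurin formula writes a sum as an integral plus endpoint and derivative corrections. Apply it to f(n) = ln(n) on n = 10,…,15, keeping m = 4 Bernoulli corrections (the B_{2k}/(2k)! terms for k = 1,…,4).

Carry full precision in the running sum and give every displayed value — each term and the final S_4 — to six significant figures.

S_4 ≈ 15.0974

∫_10^15 ln(x) dx evaluates to 12.5949.
½[f(10) + f(15)] = ½[2.30259 + 2.70805] = 2.50532.
So far: 15.1002.
k=1: B_{2}/(2)! × [f^{(1)}(15) − f^{(1)}(10)] = 1/12 × (0.0666667 − 0.100000) = -0.00277778.
Partial sum through k=1: 15.0974.
k=2: B_{4}/(4)! × [f^{(3)}(15) − f^{(3)}(10)] = −1/720 × (0.000592593 − 0.00200000) = 1.95473e-06.
Partial sum through k=2: 15.0974.
k=3: B_{6}/(6)! × [f^{(5)}(15) − f^{(5)}(10)] = 1/30240 × (3.16049e-05 − 0.000240000) = -6.89137e-09.
Partial sum through k=3: 15.0974.
k=4: B_{8}/(8)! × [f^{(7)}(15) − f^{(7)}(10)] = −1/1209600 × (4.21399e-06 − 7.20000e-05) = 5.60400e-11.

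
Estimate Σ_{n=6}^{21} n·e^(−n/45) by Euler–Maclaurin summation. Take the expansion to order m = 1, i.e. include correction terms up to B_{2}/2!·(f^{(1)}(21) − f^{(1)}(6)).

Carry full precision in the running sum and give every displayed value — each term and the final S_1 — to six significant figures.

S_1 ≈ 155.243

∫_6^21 x·e^(−x/45) dx evaluates to 146.068.
Boundary: ½(f(6) + f(21)) = ½(5.25104 + 13.1689) = 9.20996.
Integral + boundary = 155.278.
k=1: B_{2}/(2)! × [f^{(1)}(21) − f^{(1)}(6)] = 1/12 × (0.334448 − 0.758484) = -0.0353363.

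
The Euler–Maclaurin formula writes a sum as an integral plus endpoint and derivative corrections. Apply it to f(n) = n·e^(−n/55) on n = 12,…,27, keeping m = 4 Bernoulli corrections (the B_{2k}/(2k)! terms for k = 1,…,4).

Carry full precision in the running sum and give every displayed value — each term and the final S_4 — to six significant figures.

Integral: ∫_12^27 x·e^(−x/55) dx = 202.229.
Endpoint term: (f(12) + f(27))/2 = (9.64775 + 16.5259)/2 = 13.0868.
Integral + boundary = 215.316.
k=1: B_{2}/(2)! × [f^{(1)}(27) − f^{(1)}(12)] = 1/12 × (0.311599 − 0.628566) = -0.0264139.
Partial sum through k=1: 215.290.
k=2: B_{4}/(4)! × [f^{(3)}(27) − f^{(3)}(12)] = −1/720 × (0.000507682 − 0.000739347) = 3.21756e-07.
Partial sum through k=2: 215.290.
k=3: B_{6}/(6)! × [f^{(5)}(27) − f^{(5)}(12)] = 1/30240 × (3.01605e-07 − 4.20133e-07) = -3.91957e-12.
Partial sum through k=3: 215.290.
k=4: B_{8}/(8)! × [f^{(7)}(27) − f^{(7)}(12)] = −1/1209600 × (1.43928e-10 − 1.96977e-10) = 4.38564e-17.

S_4 ≈ 215.290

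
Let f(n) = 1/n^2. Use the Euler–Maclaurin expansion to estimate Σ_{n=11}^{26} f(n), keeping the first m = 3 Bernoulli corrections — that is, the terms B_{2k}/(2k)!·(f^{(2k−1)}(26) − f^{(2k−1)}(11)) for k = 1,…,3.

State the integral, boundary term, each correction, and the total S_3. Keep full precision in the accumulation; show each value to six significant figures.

Integral: ∫_11^26 1/x^2 dx = 0.0524476.
Endpoint term: (f(11) + f(26))/2 = (0.00826446 + 0.00147929)/2 = 0.00487188.
Integral + boundary = 0.0573194.
k=1: B_{2}/(2)! × [f^{(1)}(26) − f^{(1)}(11)] = 1/12 × (-0.000113792 − (-0.00150263)) = 0.000115737.
Partial sum through k=1: 0.0574352.
k=2: B_{4}/(4)! × [f^{(3)}(26) − f^{(3)}(11)] = −1/720 × (-2.01997e-06 − (-0.000149021)) = -2.04168e-07.
Partial sum through k=2: 0.0574350.
k=3: B_{6}/(6)! × [f^{(5)}(26) − f^{(5)}(11)] = 1/30240 × (-8.96436e-08 − (-3.69474e-05)) = 1.21884e-09.

S_3 ≈ 0.0574350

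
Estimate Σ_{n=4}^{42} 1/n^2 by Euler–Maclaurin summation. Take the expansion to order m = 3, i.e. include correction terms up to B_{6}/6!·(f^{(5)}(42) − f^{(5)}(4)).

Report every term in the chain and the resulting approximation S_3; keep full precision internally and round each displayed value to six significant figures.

∫_4^42 1/x^2 dx evaluates to 0.226190.
Endpoint term: (f(4) + f(42))/2 = (0.0625000 + 0.000566893)/2 = 0.0315334.
Integral + boundary = 0.257724.
k=1: B_{2}/(2)! × [f^{(1)}(42) − f^{(1)}(4)] = 1/12 × (-2.69949e-05 − (-0.0312500)) = 0.00260192.
Partial sum through k=1: 0.260326.
k=2: B_{4}/(4)! × [f^{(3)}(42) − f^{(3)}(4)] = −1/720 × (-1.83639e-07 − (-0.0234375)) = -3.25518e-05.
Partial sum through k=2: 0.260293.
k=3: B_{6}/(6)! × [f^{(5)}(42) − f^{(5)}(4)] = 1/30240 × (-3.12311e-09 − (-0.0439453)) = 1.45322e-06.

S_3 ≈ 0.260295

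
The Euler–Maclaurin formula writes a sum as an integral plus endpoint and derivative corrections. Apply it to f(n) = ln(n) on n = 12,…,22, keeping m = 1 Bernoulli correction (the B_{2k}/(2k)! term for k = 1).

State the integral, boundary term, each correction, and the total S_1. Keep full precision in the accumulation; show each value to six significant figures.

S_1 ≈ 30.9689

Integral: ∫_12^22 ln(x) dx = 28.1841.
Endpoint term: (f(12) + f(22))/2 = (2.48491 + 3.09104)/2 = 2.78797.
Running total after boundary: 30.9720.
Order-1 term: 1/12 · (0.0454545 − 0.0833333) = -0.00315657.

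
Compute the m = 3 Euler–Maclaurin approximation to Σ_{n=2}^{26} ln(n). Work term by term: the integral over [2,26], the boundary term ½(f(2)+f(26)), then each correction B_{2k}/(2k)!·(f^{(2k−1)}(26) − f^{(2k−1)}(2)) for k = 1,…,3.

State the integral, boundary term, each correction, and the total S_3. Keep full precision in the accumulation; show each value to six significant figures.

S_3 ≈ 61.2617

Integral: ∫_2^26 ln(x) dx = 59.3242.
Endpoint term: (f(2) + f(26))/2 = (0.693147 + 3.25810)/2 = 1.97562.
So far: 61.2998.
Correction k=1: B_{2}/2! · (f^{(1)}(26) − f^{(1)}(2)) = 1/12 · (0.0384615 − 0.500000) = -0.0384615.
Running total after k=1: 61.2614.
Correction k=2: B_{4}/4! · (f^{(3)}(26) − f^{(3)}(2)) = −1/720 · (0.000113792 − 0.250000) = 0.000347064.
Running total after k=2: 61.2617.
Correction k=3: B_{6}/6! · (f^{(5)}(26) − f^{(5)}(2)) = 1/30240 · (2.01997e-06 − 0.750000) = -2.48015e-05.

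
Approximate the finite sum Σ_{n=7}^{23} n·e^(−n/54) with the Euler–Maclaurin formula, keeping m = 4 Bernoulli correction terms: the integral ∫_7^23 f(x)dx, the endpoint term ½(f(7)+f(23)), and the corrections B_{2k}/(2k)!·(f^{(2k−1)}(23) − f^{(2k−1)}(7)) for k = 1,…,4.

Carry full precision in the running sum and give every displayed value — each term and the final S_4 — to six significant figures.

S_4 ≈ 188.212

Integral: ∫_7^23 x·e^(−x/54) dx = 177.659.
½[f(7) + f(23)] = ½[6.14894 + 15.0228] = 10.5859.
So far: 188.245.
Order-1 term: 1/12 · (0.374965 − 0.764551) = -0.0324655.
After k=1: 188.212.
Order-2 term: −1/720 · (0.000576576 − 0.000864675) = 4.00138e-07.
After k=2: 188.212.
Order-3 term: 1/30240 · (3.51359e-07 − 5.03141e-07) = -5.01924e-12.
After k=3: 188.212.
Order-4 term: −1/1209600 · (1.73179e-10 − 2.43400e-10) = 5.80530e-17.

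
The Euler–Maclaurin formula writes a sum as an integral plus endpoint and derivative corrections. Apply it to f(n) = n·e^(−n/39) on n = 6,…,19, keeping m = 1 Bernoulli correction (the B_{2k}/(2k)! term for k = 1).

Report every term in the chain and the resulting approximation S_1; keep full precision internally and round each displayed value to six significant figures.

S_1 ≈ 123.443

The integral term ∫_6^19 x·e^(−x/39) dx = 115.069.
½[f(6) + f(19)] = ½[5.14442 + 11.6728] = 8.40860.
So far: 123.478.
k=1: B_{2}/(2)! × [f^{(1)}(19) − f^{(1)}(6)] = 1/12 × (0.315055 − 0.725496) = -0.0342034.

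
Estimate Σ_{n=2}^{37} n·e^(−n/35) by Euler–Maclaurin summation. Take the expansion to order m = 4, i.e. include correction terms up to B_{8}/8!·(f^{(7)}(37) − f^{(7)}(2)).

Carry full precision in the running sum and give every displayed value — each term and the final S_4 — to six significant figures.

The integral term ∫_2^37 x·e^(−x/35) dx = 347.508.
½[f(2) + f(37)] = ½[1.88892 + 12.8555] = 7.37223.
Running total after boundary: 354.880.
Order-1 term: 1/12 · (-0.0198541 − 0.890490) = -0.0758620.
Partial sum through k=1: 354.804.
Order-2 term: −1/720 · (0.000551053 − 0.00226890) = 2.38591e-06.
Partial sum through k=2: 354.804.
Order-3 term: 1/30240 · (9.12909e-07 − 3.11092e-06) = -7.26856e-11.
Partial sum through k=3: 354.804.
Order-4 term: −1/1209600 · (1.12325e-09 − 3.56708e-09) = 2.02037e-15.

S_4 ≈ 354.804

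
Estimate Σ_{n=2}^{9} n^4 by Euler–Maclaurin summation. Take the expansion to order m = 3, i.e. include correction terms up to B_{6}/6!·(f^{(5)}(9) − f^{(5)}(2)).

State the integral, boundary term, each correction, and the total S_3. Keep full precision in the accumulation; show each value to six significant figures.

∫_2^9 x^4 dx evaluates to 11803.4.
Boundary: ½(f(2) + f(9)) = ½(16.0000 + 6561.00) = 3288.50.
Running total after boundary: 15091.9.
k=1: B_{2}/(2)! × [f^{(1)}(9) − f^{(1)}(2)] = 1/12 × (2916.00 − 32.0000) = 240.333.
Partial sum through k=1: 15332.2.
k=2: B_{4}/(4)! × [f^{(3)}(9) − f^{(3)}(2)] = −1/720 × (216.000 − 48.0000) = -0.233333.
Partial sum through k=2: 15332.0.
k=3: B_{6}/(6)! × [f^{(5)}(9) − f^{(5)}(2)] = 1/30240 × (0.00000 − 0.00000) = 0.00000.

S_3 ≈ 15332.0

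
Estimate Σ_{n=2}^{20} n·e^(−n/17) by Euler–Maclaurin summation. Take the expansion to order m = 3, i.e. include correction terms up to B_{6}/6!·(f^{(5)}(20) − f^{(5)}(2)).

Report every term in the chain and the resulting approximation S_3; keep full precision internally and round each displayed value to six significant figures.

S_3 ≈ 97.0912

The integral term ∫_2^20 x·e^(−x/17) dx = 93.1885.
Boundary: ½(f(2) + f(20)) = ½(1.77802 + 6.16730) = 3.97266.
So far: 97.1611.
Order-1 term: 1/12 · (-0.0544174 − 0.784420) = -0.0699031.
Partial sum through k=1: 97.0912.
Order-2 term: −1/720 · (0.00194572 − 0.00886657) = 9.61230e-06.
Partial sum through k=2: 97.0912.
Order-3 term: 1/30240 · (1.41167e-05 − 5.19685e-05) = -1.25171e-09.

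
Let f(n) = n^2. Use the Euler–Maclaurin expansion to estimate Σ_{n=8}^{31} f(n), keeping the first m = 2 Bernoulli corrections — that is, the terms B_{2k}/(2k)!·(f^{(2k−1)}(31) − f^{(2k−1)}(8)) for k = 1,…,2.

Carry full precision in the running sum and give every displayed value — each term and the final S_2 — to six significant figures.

S_2 ≈ 10276.0

∫_8^31 x^2 dx evaluates to 9759.67.
Boundary: ½(f(8) + f(31)) = ½(64.0000 + 961.000) = 512.500.
Running total after boundary: 10272.2.
k=1: B_{2}/(2)! × [f^{(1)}(31) − f^{(1)}(8)] = 1/12 × (62.0000 − 16.0000) = 3.83333.
After k=1: 10276.0.
k=2: B_{4}/(4)! × [f^{(3)}(31) − f^{(3)}(8)] = −1/720 × (0.00000 − 0.00000) = 0.00000.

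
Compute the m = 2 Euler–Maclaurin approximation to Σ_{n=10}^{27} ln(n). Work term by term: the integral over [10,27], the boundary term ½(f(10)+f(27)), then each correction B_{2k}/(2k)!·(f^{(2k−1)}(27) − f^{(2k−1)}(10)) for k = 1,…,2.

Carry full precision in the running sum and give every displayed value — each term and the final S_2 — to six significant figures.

S_2 ≈ 51.7557

Integral: ∫_10^27 ln(x) dx = 48.9617.
Endpoint term: (f(10) + f(27))/2 = (2.30259 + 3.29584)/2 = 2.79921.
Integral + boundary = 51.7610.
k=1: B_{2}/(2)! × [f^{(1)}(27) − f^{(1)}(10)] = 1/12 × (0.0370370 − 0.100000) = -0.00524691.
Running total after k=1: 51.7557.
k=2: B_{4}/(4)! × [f^{(3)}(27) − f^{(3)}(10)] = −1/720 × (0.000101611 − 0.00200000) = 2.63665e-06.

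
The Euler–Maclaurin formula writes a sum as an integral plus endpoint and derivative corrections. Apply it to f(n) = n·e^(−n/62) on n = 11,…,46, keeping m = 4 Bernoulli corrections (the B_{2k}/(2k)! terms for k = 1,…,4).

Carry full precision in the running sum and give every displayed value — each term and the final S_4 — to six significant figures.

The integral term ∫_11^46 x·e^(−x/62) dx = 601.624.
½[f(11) + f(46)] = ½[9.21171 + 21.9048] = 15.5583.
So far: 617.182.
k=1: B_{2}/(2)! × [f^{(1)}(46) − f^{(1)}(11)] = 1/12 × (0.122888 − 0.688853) = -0.0471637.
Running total after k=1: 617.135.
k=2: B_{4}/(4)! × [f^{(3)}(46) − f^{(3)}(11)] = −1/720 × (0.000279727 − 0.000614909) = 4.65530e-07.
Running total after k=2: 617.135.
k=3: B_{6}/(6)! × [f^{(5)}(46) − f^{(5)}(11)] = 1/30240 × (1.37223e-07 − 2.73313e-07) = -4.50033e-12.
Running total after k=3: 617.135.
k=4: B_{8}/(8)! × [f^{(7)}(46) − f^{(7)}(11)] = −1/1209600 × (5.24652e-11 − 1.00588e-10) = 3.97841e-17.

S_4 ≈ 617.135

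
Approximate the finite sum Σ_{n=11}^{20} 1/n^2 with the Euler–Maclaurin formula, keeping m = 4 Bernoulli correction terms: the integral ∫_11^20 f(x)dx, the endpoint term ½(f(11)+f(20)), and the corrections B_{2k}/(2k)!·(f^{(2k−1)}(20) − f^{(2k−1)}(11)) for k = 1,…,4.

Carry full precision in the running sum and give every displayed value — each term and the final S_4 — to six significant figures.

∫_11^20 1/x^2 dx evaluates to 0.0409091.
½[f(11) + f(20)] = ½[0.00826446 + 0.00250000] = 0.00538223.
So far: 0.0462913.
Correction k=1: B_{2}/2! · (f^{(1)}(20) − f^{(1)}(11)) = 1/12 · (-0.000250000 − (-0.00150263)) = 0.000104386.
Running total after k=1: 0.0463957.
Correction k=2: B_{4}/4! · (f^{(3)}(20) − f^{(3)}(11)) = −1/720 · (-7.50000e-06 − (-0.000149021)) = -1.96557e-07.
Running total after k=2: 0.0463955.
Correction k=3: B_{6}/6! · (f^{(5)}(20) − f^{(5)}(11)) = 1/30240 · (-5.62500e-07 − (-3.69474e-05)) = 1.20320e-09.
Running total after k=3: 0.0463955.
Correction k=4: B_{8}/8! · (f^{(7)}(20) − f^{(7)}(11)) = −1/1209600 · (-7.87500e-08 − (-1.70996e-05)) = -1.40715e-11.

S_4 ≈ 0.0463955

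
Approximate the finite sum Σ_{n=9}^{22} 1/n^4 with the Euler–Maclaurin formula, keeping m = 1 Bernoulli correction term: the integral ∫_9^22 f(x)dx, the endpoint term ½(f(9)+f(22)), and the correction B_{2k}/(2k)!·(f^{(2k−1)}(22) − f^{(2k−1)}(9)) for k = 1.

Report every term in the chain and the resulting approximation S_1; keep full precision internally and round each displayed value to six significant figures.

S_1 ≈ 0.000509865

Integral: ∫_9^22 1/x^4 dx = 0.000425943.
Endpoint term: (f(9) + f(22))/2 = (0.000152416 + 4.26883e-06)/2 = 7.83423e-05.
Integral + boundary = 0.000504285.
k=1: B_{2}/(2)! × [f^{(1)}(22) − f^{(1)}(9)] = 1/12 × (-7.76152e-07 − (-6.77404e-05)) = 5.58035e-06.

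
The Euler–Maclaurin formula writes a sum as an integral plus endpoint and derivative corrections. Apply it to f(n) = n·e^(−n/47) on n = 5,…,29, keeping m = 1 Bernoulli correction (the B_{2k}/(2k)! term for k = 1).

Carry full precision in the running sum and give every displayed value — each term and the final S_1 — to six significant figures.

S_1 ≈ 280.104

Integral: ∫_5^29 x·e^(−x/47) dx = 270.082.
Boundary: ½(f(5) + f(29)) = ½(4.49540 + 15.6469) = 10.0712.
Running total after boundary: 280.154.
k=1: B_{2}/(2)! × [f^{(1)}(29) − f^{(1)}(5)] = 1/12 × (0.206636 − 0.803433) = -0.0497331.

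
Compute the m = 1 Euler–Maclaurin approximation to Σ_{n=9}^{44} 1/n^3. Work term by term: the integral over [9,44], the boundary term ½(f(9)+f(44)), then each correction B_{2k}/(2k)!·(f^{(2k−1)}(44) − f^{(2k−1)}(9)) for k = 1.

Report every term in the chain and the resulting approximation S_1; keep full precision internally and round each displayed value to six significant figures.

S_1 ≈ 0.00664435

∫_9^44 1/x^3 dx evaluates to 0.00591458.
Boundary: ½(f(9) + f(44)) = ½(0.00137174 + 1.17393e-05) = 0.000691741.
Integral + boundary = 0.00660632.
Order-1 term: 1/12 · (-8.00406e-07 − (-0.000457247)) = 3.80372e-05.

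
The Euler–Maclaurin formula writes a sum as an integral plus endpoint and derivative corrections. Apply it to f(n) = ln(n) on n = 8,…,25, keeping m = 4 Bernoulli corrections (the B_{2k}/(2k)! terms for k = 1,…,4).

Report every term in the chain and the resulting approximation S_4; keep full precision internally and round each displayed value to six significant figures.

∫_8^25 ln(x) dx evaluates to 46.8364.
Boundary: ½(f(8) + f(25)) = ½(2.07944 + 3.21888) = 2.64916.
Running total after boundary: 49.4855.
Order-1 term: 1/12 · (0.0400000 − 0.125000) = -0.00708333.
Running total after k=1: 49.4784.
Order-2 term: −1/720 · (0.000128000 − 0.00390625) = 5.24757e-06.
Running total after k=2: 49.4784.
Order-3 term: 1/30240 · (2.45760e-06 − 0.000732422) = -2.41390e-08.
Running total after k=3: 49.4784.
Order-4 term: −1/1209600 · (1.17965e-07 − 0.000343323) = 2.83734e-10.

S_4 ≈ 49.4784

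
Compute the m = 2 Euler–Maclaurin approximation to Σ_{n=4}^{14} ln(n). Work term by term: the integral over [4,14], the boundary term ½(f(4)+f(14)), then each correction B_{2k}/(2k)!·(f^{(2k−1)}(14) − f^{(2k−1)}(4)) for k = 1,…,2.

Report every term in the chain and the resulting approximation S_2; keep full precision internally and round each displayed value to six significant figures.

∫_4^14 ln(x) dx evaluates to 21.4016.
½[f(4) + f(14)] = ½[1.38629 + 2.63906] = 2.01268.
Running total after boundary: 23.4143.
Correction k=1: B_{2}/2! · (f^{(1)}(14) − f^{(1)}(4)) = 1/12 · (0.0714286 − 0.250000) = -0.0148810.
Running total after k=1: 23.3994.
Correction k=2: B_{4}/4! · (f^{(3)}(14) − f^{(3)}(4)) = −1/720 · (0.000728863 − 0.0312500) = 4.23905e-05.

S_2 ≈ 23.3995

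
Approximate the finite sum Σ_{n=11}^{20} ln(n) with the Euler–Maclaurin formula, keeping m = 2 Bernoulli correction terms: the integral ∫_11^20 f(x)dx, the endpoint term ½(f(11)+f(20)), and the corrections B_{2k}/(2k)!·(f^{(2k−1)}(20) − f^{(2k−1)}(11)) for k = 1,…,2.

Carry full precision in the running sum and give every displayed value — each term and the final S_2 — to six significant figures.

S_2 ≈ 27.2312

Integral: ∫_11^20 ln(x) dx = 24.5378.
Boundary: ½(f(11) + f(20)) = ½(2.39790 + 2.99573) = 2.69681.
Integral + boundary = 27.2346.
Order-1 term: 1/12 · (0.0500000 − 0.0909091) = -0.00340909.
Partial sum through k=1: 27.2312.
Order-2 term: −1/720 · (0.000250000 − 0.00150263) = 1.73976e-06.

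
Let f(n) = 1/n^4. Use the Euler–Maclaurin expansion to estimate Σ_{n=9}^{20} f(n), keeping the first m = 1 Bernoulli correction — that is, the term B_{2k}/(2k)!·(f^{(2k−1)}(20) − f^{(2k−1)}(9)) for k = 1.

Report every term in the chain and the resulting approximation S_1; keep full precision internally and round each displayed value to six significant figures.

S_1 ≈ 0.000500454

The integral term ∫_9^20 1/x^4 dx = 0.000415581.
½[f(9) + f(20)] = ½[0.000152416 + 6.25000e-06] = 7.93329e-05.
So far: 0.000494914.
k=1: B_{2}/(2)! × [f^{(1)}(20) − f^{(1)}(9)] = 1/12 × (-1.25000e-06 − (-6.77404e-05)) = 5.54086e-06.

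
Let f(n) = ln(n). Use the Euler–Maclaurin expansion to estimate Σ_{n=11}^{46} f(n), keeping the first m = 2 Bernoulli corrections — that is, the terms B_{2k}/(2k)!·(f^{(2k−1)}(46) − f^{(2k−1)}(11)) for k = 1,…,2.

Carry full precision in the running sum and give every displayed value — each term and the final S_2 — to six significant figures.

S_2 ≈ 117.848

The integral term ∫_11^46 ln(x) dx = 114.741.
½[f(11) + f(46)] = ½[2.39790 + 3.82864] = 3.11327.
So far: 117.854.
Correction k=1: B_{2}/2! · (f^{(1)}(46) − f^{(1)}(11)) = 1/12 · (0.0217391 − 0.0909091) = -0.00576416.
After k=1: 117.848.
Correction k=2: B_{4}/4! · (f^{(3)}(46) − f^{(3)}(11)) = −1/720 · (2.05474e-05 − 0.00150263) = 2.05845e-06.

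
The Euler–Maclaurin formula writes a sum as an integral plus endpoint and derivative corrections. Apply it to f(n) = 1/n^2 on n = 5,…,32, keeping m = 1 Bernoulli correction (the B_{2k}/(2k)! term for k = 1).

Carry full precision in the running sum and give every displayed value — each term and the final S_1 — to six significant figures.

Integral: ∫_5^32 1/x^2 dx = 0.168750.
Endpoint term: (f(5) + f(32))/2 = (0.0400000 + 0.000976562)/2 = 0.0204883.
Integral + boundary = 0.189238.
k=1: B_{2}/(2)! × [f^{(1)}(32) − f^{(1)}(5)] = 1/12 × (-6.10352e-05 − (-0.0160000)) = 0.00132825.

S_1 ≈ 0.190567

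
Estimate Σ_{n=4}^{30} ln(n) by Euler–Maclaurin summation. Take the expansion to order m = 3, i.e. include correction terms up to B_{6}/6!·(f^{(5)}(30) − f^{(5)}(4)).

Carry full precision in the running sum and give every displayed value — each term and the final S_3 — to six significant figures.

∫_4^30 ln(x) dx evaluates to 70.4907.
Boundary: ½(f(4) + f(30)) = ½(1.38629 + 3.40120) = 2.39375.
Integral + boundary = 72.8845.
Order-1 term: 1/12 · (0.0333333 − 0.250000) = -0.0180556.
Running total after k=1: 72.8664.
Order-2 term: −1/720 · (7.40741e-05 − 0.0312500) = 4.32999e-05.
Running total after k=2: 72.8665.
Order-3 term: 1/30240 · (9.87654e-07 − 0.0234375) = -7.75017e-07.

S_3 ≈ 72.8665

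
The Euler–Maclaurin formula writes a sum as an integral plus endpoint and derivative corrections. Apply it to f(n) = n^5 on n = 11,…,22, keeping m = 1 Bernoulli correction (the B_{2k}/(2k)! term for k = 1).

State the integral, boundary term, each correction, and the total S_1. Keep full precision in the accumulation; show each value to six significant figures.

Integral: ∫_11^22 x^5 dx = 1.86014e+07.
Endpoint term: (f(11) + f(22))/2 = (161051 + 5.15363e+06)/2 = 2.65734e+06.
So far: 2.12587e+07.
Order-1 term: 1/12 · (1.17128e+06 − 73205.0) = 91506.2.

S_1 ≈ 2.13502e+07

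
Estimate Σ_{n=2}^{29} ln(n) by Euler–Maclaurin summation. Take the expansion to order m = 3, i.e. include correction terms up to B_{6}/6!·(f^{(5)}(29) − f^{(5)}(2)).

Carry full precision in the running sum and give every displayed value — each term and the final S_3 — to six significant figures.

∫_2^29 ln(x) dx evaluates to 69.2653.
Boundary: ½(f(2) + f(29)) = ½(0.693147 + 3.36730) = 2.03022.
Running total after boundary: 71.2955.
Order-1 term: 1/12 · (0.0344828 − 0.500000) = -0.0387931.
Running total after k=1: 71.2567.
Order-2 term: −1/720 · (8.20042e-05 − 0.250000) = 0.000347108.
Running total after k=2: 71.2571.
Order-3 term: 1/30240 · (1.17010e-06 − 0.750000) = -2.48015e-05.

S_3 ≈ 71.2570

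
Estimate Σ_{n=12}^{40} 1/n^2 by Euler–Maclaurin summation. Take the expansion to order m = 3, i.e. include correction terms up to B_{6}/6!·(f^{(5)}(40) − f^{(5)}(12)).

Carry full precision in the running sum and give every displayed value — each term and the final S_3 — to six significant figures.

S_3 ≈ 0.0622118

∫_12^40 1/x^2 dx evaluates to 0.0583333.
Endpoint term: (f(12) + f(40))/2 = (0.00694444 + 0.000625000)/2 = 0.00378472.
Integral + boundary = 0.0621181.
Correction k=1: B_{2}/2! · (f^{(1)}(40) − f^{(1)}(12)) = 1/12 · (-3.12500e-05 − (-0.00115741)) = 9.38465e-05.
Partial sum through k=1: 0.0622119.
Correction k=2: B_{4}/4! · (f^{(3)}(40) − f^{(3)}(12)) = −1/720 · (-2.34375e-07 − (-9.64506e-05)) = -1.33634e-07.
Partial sum through k=2: 0.0622118.
Correction k=3: B_{6}/6! · (f^{(5)}(40) − f^{(5)}(12)) = 1/30240 · (-4.39453e-09 − (-2.00939e-05)) = 6.64335e-10.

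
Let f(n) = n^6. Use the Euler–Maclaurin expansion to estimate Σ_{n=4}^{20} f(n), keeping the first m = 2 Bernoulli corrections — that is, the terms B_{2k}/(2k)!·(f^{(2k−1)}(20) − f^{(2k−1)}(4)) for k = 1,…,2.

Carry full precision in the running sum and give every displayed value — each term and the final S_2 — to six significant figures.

S_2 ≈ 2.16455e+08

∫_4^20 x^6 dx evaluates to 1.82855e+08.
Endpoint term: (f(4) + f(20))/2 = (4096.00 + 6.40000e+07)/2 = 3.20020e+07.
Integral + boundary = 2.14857e+08.
k=1: B_{2}/(2)! × [f^{(1)}(20) − f^{(1)}(4)] = 1/12 × (1.92000e+07 − 6144.00) = 1.59949e+06.
Partial sum through k=1: 2.16456e+08.
k=2: B_{4}/(4)! × [f^{(3)}(20) − f^{(3)}(4)] = −1/720 × (960000 − 7680.00) = -1322.67.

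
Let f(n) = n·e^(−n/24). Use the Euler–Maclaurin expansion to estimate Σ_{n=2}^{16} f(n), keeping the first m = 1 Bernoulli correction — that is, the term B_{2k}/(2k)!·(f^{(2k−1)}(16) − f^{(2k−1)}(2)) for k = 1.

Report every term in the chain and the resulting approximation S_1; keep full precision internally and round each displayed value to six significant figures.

Integral: ∫_2^16 x·e^(−x/24) dx = 81.2273.
½[f(2) + f(16)] = ½[1.84009 + 8.21467] = 5.02738.
So far: 86.2547.
Order-1 term: 1/12 · (0.171139 − 0.843374) = -0.0560196.

S_1 ≈ 86.1986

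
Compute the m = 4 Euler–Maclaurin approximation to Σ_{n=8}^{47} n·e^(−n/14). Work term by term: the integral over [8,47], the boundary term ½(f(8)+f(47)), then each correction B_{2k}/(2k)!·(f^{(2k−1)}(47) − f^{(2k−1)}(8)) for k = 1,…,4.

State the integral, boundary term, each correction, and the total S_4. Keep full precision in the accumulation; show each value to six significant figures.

S_4 ≈ 147.235

The integral term ∫_8^47 x·e^(−x/14) dx = 144.184.
½[f(8) + f(47)] = ½[4.51774 + 1.63723] = 3.07749.
Running total after boundary: 147.262.
Correction k=1: B_{2}/2! · (f^{(1)}(47) − f^{(1)}(8)) = 1/12 · (-0.0821102 − 0.242022) = -0.0270110.
Partial sum through k=1: 147.235.
Correction k=2: B_{4}/4! · (f^{(3)}(47) − f^{(3)}(8)) = −1/720 · (-6.34742e-05 − 0.00699724) = 9.80654e-06.
Partial sum through k=2: 147.235.
Correction k=3: B_{6}/6! · (f^{(5)}(47) − f^{(5)}(8)) = 1/30240 · (1.48970e-06 − 6.51003e-05) = -2.10353e-09.
Partial sum through k=3: 147.235.
Correction k=4: B_{8}/8! · (f^{(7)}(47) − f^{(7)}(8)) = −1/1209600 · (1.68533e-08 − 4.82145e-07) = 3.84666e-13.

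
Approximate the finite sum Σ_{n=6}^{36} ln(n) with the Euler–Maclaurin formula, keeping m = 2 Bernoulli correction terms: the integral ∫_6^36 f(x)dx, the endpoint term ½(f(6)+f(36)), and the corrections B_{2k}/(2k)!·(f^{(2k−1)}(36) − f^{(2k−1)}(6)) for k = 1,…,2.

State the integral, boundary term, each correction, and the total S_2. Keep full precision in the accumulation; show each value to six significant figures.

Integral: ∫_6^36 ln(x) dx = 88.2561.
Boundary: ½(f(6) + f(36)) = ½(1.79176 + 3.58352) = 2.68764.
Integral + boundary = 90.9438.
k=1: B_{2}/(2)! × [f^{(1)}(36) − f^{(1)}(6)] = 1/12 × (0.0277778 − 0.166667) = -0.0115741.
Running total after k=1: 90.9322.
k=2: B_{4}/(4)! × [f^{(3)}(36) − f^{(3)}(6)] = −1/720 × (4.28669e-05 − 0.00925926) = 1.28005e-05.

S_2 ≈ 90.9322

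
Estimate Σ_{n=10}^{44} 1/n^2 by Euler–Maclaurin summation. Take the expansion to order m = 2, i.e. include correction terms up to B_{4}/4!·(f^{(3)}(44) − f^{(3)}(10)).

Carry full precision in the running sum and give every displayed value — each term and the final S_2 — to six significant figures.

The integral term ∫_10^44 1/x^2 dx = 0.0772727.
Boundary: ½(f(10) + f(44)) = ½(0.0100000 + 0.000516529) = 0.00525826.
Integral + boundary = 0.0825310.
Correction k=1: B_{2}/2! · (f^{(1)}(44) − f^{(1)}(10)) = 1/12 · (-2.34786e-05 − (-0.00200000)) = 0.000164710.
Running total after k=1: 0.0826957.
Correction k=2: B_{4}/4! · (f^{(3)}(44) − f^{(3)}(10)) = −1/720 · (-1.45528e-07 − (-0.000240000)) = -3.33131e-07.

S_2 ≈ 0.0826954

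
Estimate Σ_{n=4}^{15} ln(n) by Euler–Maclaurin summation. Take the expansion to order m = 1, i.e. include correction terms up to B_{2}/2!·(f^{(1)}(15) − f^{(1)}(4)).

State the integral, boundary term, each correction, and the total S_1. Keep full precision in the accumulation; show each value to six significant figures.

The integral term ∫_4^15 ln(x) dx = 24.0756.
Endpoint term: (f(4) + f(15))/2 = (1.38629 + 2.70805)/2 = 2.04717.
Running total after boundary: 26.1227.
k=1: B_{2}/(2)! × [f^{(1)}(15) − f^{(1)}(4)] = 1/12 × (0.0666667 − 0.250000) = -0.0152778.

S_1 ≈ 26.1075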